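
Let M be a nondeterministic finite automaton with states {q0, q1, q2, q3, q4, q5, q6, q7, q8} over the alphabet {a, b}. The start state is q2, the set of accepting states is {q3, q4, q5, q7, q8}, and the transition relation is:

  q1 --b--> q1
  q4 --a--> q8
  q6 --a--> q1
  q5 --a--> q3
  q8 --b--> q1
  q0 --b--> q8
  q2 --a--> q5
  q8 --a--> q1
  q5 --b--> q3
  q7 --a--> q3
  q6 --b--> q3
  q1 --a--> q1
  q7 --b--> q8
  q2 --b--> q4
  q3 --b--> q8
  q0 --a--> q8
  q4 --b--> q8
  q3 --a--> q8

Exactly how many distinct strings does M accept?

10

The useful subgraph on states {q2, q3, q4, q5, q8} is acyclic, so L(M) is finite; the longest accepting path visits 4 useful states, giving maximum string length 3.
Counting accepting paths from q2 by length: 2 of length 1, 4 of length 2, 4 of length 3. Total 10.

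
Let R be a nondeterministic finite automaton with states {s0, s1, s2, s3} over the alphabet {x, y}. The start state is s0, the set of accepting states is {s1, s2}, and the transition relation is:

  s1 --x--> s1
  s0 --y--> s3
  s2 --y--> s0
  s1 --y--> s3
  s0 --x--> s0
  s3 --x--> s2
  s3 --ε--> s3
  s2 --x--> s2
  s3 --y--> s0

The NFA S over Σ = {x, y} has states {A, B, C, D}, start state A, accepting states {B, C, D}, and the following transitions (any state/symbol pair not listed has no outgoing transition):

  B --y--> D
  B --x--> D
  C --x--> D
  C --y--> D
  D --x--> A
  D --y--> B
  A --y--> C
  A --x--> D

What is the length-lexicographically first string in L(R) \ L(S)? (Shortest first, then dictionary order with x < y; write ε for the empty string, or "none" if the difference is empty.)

The string yxx is accepted by R but not by S.
No shorter string lies in the difference, and yxx is the lexicographically first length-3 string in L(R) \ L(S).

yxx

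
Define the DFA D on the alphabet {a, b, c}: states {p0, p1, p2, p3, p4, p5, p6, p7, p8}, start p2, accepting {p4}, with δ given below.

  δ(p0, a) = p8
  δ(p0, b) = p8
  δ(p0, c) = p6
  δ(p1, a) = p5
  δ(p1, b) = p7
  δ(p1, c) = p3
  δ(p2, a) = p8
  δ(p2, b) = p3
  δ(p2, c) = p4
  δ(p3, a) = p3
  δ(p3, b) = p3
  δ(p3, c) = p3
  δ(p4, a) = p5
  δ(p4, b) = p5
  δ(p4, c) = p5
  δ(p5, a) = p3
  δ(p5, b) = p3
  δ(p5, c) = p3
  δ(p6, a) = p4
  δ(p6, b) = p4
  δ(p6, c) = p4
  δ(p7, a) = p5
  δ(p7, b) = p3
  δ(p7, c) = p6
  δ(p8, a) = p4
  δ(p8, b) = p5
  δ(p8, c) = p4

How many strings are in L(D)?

3

The useful subgraph on states {p2, p4, p8} is acyclic, so L(D) is finite; the longest accepting path visits 3 useful states, giving maximum string length 2.
Counting accepting paths from p2 by length: 1 of length 1, 2 of length 2. Total 3.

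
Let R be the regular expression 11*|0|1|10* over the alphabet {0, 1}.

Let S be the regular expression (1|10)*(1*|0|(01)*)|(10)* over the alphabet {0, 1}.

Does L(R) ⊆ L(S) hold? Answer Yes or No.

The string 1000 is in L(R) but not in L(S).
So L(R) ⊄ L(S).

No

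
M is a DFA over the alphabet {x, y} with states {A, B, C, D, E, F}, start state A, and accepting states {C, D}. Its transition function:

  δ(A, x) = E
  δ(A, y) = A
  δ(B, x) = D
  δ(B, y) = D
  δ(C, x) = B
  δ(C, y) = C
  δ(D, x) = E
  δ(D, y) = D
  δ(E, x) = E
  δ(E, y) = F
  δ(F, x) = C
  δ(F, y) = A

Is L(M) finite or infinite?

State A is reachable from the start and can reach an accepting state, and it lies on the cycle A → A.
Traversing that cycle any number of times yields accepted strings of unbounded length, so the language is infinite.

infinite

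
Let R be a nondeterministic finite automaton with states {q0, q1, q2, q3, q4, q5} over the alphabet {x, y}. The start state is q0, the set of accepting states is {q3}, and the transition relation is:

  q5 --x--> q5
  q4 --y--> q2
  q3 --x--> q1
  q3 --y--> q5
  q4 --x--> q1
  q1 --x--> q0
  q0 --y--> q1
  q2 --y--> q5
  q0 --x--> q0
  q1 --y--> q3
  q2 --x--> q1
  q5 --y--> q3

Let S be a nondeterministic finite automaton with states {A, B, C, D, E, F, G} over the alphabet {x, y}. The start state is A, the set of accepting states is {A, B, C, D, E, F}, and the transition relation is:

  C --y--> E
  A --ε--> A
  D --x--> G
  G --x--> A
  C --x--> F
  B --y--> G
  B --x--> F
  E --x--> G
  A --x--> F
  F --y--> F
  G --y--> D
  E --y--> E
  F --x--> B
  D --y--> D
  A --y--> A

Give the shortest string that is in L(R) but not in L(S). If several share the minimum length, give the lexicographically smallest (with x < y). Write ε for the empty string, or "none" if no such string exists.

xyyxy

The string xyyxy is accepted by R but not by S.
No shorter string lies in the difference, and xyyxy is the lexicographically first length-5 string in L(R) \ L(S).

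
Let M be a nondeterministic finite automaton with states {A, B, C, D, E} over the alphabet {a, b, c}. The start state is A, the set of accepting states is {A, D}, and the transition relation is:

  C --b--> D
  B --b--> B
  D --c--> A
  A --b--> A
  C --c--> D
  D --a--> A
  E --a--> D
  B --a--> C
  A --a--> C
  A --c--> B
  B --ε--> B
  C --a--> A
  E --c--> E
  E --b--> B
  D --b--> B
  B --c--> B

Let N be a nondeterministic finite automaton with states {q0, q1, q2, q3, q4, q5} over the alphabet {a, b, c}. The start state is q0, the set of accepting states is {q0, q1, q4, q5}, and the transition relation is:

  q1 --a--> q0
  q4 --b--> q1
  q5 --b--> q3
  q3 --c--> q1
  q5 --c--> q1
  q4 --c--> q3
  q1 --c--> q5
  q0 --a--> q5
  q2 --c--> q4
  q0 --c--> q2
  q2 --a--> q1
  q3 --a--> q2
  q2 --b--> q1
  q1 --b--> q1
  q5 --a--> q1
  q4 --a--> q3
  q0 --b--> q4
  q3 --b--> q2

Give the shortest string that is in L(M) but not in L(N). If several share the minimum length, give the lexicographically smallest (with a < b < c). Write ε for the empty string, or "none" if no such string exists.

The string ab is accepted by M but not by N.
No shorter string lies in the difference, and ab is the lexicographically first length-2 string in L(M) \ L(N).

ab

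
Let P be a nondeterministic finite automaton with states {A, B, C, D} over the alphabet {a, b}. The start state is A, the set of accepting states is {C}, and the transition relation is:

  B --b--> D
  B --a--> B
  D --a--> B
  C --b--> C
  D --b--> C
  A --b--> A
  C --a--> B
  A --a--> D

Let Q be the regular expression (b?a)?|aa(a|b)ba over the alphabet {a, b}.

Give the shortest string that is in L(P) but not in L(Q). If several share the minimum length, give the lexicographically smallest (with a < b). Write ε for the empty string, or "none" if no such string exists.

ab

The string ab is accepted by P but not by Q.
No shorter string lies in the difference, and ab is the lexicographically first length-2 string in L(P) \ L(Q).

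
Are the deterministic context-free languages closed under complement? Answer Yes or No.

Yes

A deterministic PDA can be normalised so that it always reads its entire input (no blocking, no infinite ε-loops) and records in its finite control whether it has passed through an accepting state since the last input symbol was consumed; inverting that end-of-input verdict yields a DPDA for the complement.
So the deterministic context-free languages are closed under complement.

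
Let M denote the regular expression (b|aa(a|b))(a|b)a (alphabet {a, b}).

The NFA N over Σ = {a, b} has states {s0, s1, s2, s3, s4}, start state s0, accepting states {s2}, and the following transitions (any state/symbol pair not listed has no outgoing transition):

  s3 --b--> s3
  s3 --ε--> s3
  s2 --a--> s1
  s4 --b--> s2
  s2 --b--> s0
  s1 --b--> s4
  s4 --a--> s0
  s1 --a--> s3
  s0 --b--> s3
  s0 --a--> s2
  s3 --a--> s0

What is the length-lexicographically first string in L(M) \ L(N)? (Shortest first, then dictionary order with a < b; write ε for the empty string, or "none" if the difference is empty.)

bba

The string bba is accepted by M but not by N.
No shorter string lies in the difference, and bba is the lexicographically first length-3 string in L(M) \ L(N).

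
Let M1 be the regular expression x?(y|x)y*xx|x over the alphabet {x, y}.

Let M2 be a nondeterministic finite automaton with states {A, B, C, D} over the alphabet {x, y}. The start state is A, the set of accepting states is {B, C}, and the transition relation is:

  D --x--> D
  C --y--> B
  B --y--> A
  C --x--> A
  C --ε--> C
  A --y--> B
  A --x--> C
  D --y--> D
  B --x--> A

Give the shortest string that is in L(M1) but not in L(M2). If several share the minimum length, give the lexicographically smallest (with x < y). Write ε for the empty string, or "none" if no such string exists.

xxxx

The string xxxx is accepted by M1 but not by M2.
No shorter string lies in the difference, and xxxx is the lexicographically first length-4 string in L(M1) \ L(M2).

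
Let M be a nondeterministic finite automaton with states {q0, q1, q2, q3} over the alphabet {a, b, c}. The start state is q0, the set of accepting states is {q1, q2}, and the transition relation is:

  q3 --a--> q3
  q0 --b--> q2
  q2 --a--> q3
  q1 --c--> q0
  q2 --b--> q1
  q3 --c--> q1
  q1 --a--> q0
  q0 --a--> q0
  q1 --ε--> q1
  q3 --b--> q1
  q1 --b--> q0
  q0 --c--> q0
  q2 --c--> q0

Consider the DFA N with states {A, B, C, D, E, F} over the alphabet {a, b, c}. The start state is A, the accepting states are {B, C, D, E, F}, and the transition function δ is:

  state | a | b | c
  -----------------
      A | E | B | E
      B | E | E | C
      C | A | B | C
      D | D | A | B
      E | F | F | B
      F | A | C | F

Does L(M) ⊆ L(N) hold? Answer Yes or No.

Exploring the product automaton M × N from the start pair (q0, A), following both machines on each input symbol, reaches 16 state pairs: (q0, A), (q0, E), (q2, B), (q0, F), (q2, F), (q0, B), (q3, E), (q1, E), (q0, C), (q2, C), (q3, A), (q1, C), (q2, E), (q3, F), (q1, F), (q1, B).
M accepts in {q1, q2} and N accepts in {B, C, D, E, F}. The reachable pairs whose M-component is accepting are (q2, B), (q2, F), (q1, E), (q2, C), (q1, C), (q2, E), (q1, F), (q1, B); in each of them the N-component is accepting too, so the product for L(M) \ L(N) (M-component accepting, N-component rejecting) has no reachable accepting pair and the difference is empty.
Hence every string in L(M) is also in L(N).

Yes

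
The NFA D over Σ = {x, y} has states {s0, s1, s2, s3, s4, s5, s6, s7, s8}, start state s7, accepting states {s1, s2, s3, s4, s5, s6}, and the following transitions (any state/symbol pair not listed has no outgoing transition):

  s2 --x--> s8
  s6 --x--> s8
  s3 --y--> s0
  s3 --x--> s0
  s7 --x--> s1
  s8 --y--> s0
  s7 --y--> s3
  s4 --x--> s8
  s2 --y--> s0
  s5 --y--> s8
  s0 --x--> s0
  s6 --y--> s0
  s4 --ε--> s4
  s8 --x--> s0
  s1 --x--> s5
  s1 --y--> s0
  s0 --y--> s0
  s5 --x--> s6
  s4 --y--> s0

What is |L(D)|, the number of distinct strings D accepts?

4

The useful subgraph on states {s1, s3, s5, s6, s7} is acyclic, so L(D) is finite; the longest accepting path visits 4 useful states, giving maximum string length 3.
Counting accepting paths from s7 by length: 2 of length 1, 1 of length 2, 1 of length 3. Total 4.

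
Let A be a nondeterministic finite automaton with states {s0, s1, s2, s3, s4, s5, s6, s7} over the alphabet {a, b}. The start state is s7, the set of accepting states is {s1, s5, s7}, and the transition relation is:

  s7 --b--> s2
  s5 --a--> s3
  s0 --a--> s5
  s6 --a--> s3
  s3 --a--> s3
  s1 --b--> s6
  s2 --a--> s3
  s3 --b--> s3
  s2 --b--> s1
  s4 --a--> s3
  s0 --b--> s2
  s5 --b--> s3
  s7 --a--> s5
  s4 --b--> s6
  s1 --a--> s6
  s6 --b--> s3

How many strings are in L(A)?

The useful subgraph on states {s1, s2, s5, s7} is acyclic, so L(A) is finite; the longest accepting path visits 3 useful states, giving maximum string length 2.
Counting accepting paths from s7 by length: 1 of length 0, 1 of length 1, 1 of length 2. Total 3.

3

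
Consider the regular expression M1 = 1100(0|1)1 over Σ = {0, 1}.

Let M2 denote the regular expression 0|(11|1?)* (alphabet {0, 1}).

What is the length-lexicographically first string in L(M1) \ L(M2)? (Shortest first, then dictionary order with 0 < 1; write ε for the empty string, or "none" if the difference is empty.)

110001

The string 110001 is accepted by M1 but not by M2.
No shorter string lies in the difference, and 110001 is the lexicographically first length-6 string in L(M1) \ L(M2).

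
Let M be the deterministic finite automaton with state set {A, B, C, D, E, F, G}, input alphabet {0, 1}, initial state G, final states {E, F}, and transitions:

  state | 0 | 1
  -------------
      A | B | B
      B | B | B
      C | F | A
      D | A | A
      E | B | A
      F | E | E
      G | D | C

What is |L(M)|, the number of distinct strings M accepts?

3

The useful subgraph on states {C, E, F, G} is acyclic, so L(M) is finite; the longest accepting path visits 4 useful states, giving maximum string length 3.
Counting accepting paths from G by length: 1 of length 2, 2 of length 3. Total 3.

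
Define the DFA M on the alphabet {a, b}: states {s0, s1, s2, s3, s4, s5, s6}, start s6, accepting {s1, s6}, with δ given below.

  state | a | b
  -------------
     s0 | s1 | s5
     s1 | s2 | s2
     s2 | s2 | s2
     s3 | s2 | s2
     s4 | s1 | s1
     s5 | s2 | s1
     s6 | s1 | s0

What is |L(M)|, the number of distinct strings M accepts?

4

The useful subgraph on states {s0, s1, s5, s6} is acyclic, so L(M) is finite; the longest accepting path visits 4 useful states, giving maximum string length 3.
Counting accepting paths from s6 by length: 1 of length 0, 1 of length 1, 1 of length 2, 1 of length 3. Total 4.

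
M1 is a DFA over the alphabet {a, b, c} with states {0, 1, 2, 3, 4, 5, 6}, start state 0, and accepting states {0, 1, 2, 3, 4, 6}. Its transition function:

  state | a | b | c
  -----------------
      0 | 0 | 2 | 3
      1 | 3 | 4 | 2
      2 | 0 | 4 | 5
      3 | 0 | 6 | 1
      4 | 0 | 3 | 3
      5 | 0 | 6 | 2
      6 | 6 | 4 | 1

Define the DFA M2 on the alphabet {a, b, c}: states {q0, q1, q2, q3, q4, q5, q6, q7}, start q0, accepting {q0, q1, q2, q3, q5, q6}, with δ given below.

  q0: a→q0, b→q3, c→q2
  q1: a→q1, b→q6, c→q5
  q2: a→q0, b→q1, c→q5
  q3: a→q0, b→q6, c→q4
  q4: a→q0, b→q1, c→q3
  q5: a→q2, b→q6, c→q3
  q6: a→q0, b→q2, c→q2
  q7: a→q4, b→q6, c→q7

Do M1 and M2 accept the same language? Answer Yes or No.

Exploring the product automaton M1 × M2 from the start pair (0, q0), following both machines on each input symbol, reaches 7 state pairs: (0, q0), (2, q3), (3, q2), (4, q6), (5, q4), (6, q1), (1, q5).
M1 accepts in {0, 1, 2, 3, 4, 6} and M2 accepts in {q0, q1, q2, q3, q5, q6}. In every reachable pair the two components are either both accepting — (0, q0), (2, q3), (3, q2), (4, q6), (6, q1), (1, q5) — or both non-accepting, so no string is accepted by exactly one of the machines: L(M1) \ L(M2) and L(M2) \ L(M1) are both empty.
Hence every string is accepted by M1 iff it is accepted by M2, and the two languages coincide.

Yes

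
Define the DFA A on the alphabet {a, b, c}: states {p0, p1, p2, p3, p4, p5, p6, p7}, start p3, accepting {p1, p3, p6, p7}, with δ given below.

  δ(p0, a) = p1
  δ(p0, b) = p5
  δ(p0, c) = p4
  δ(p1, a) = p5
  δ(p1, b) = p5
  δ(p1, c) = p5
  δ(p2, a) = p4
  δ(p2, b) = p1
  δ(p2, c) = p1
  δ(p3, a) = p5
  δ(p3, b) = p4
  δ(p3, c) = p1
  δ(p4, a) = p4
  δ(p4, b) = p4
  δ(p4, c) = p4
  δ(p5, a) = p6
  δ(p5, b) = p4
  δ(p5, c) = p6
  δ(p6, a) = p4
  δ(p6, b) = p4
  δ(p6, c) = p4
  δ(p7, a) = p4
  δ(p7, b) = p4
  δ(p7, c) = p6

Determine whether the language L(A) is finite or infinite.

finite

The useful states (reachable from p3 and able to reach an accepting state) are {p1, p3, p5, p6}.
Restricted to these states the transition graph has no cycle, so every accepting path has bounded length and L is finite.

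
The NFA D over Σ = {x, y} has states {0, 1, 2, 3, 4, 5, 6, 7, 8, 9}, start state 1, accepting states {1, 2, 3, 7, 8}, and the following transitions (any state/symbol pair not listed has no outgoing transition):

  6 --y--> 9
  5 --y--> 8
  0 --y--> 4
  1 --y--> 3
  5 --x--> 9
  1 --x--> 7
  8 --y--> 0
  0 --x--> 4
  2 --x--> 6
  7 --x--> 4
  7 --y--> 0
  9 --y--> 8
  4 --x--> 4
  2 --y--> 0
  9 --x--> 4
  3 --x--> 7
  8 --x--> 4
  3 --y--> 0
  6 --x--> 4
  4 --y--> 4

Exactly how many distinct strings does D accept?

The useful subgraph on states {1, 3, 7} is acyclic, so L(D) is finite; the longest accepting path visits 3 useful states, giving maximum string length 2.
Counting accepting paths from 1 by length: 1 of length 0, 2 of length 1, 1 of length 2. Total 4.

4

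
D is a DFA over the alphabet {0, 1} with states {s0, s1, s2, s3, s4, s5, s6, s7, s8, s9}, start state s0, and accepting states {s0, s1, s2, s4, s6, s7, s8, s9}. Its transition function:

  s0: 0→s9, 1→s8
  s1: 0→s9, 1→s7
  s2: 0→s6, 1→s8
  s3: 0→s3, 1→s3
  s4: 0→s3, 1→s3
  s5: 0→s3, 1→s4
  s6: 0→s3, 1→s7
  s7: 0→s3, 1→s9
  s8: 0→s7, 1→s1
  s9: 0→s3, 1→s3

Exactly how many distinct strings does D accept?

9

The useful subgraph on states {s0, s1, s7, s8, s9} is acyclic, so L(D) is finite; the longest accepting path visits 5 useful states, giving maximum string length 4.
Counting accepting paths from s0 by length: 1 of length 0, 2 of length 1, 2 of length 2, 3 of length 3, 1 of length 4. Total 9.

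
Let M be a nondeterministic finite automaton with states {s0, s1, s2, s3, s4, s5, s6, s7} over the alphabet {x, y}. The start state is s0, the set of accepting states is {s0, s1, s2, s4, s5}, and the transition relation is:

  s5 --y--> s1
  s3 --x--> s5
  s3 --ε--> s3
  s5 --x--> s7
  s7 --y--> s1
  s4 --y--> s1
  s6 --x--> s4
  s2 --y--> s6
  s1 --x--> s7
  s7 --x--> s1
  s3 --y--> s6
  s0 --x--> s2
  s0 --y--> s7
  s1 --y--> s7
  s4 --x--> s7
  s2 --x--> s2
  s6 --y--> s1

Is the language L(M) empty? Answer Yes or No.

The empty string ε is accepted: the run s0 ends in the accepting state s0.
Since at least one string is accepted, L(M) is not empty.

No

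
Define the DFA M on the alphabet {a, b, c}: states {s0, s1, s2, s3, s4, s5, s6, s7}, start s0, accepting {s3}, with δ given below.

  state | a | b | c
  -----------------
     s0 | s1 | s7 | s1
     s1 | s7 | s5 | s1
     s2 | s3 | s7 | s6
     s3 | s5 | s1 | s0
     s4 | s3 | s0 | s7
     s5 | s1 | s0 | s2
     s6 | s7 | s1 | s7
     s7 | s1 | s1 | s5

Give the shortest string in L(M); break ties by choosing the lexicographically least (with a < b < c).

abca

A breadth-first search from s0 reaches an accepting state first via the path s0 → s1 → s5 → s2 → s3 on input abca.
No string of length < 4 is accepted (BFS exhausts all shorter strings without reaching an accepting state), and abca is the lexicographically least accepting string of length 4.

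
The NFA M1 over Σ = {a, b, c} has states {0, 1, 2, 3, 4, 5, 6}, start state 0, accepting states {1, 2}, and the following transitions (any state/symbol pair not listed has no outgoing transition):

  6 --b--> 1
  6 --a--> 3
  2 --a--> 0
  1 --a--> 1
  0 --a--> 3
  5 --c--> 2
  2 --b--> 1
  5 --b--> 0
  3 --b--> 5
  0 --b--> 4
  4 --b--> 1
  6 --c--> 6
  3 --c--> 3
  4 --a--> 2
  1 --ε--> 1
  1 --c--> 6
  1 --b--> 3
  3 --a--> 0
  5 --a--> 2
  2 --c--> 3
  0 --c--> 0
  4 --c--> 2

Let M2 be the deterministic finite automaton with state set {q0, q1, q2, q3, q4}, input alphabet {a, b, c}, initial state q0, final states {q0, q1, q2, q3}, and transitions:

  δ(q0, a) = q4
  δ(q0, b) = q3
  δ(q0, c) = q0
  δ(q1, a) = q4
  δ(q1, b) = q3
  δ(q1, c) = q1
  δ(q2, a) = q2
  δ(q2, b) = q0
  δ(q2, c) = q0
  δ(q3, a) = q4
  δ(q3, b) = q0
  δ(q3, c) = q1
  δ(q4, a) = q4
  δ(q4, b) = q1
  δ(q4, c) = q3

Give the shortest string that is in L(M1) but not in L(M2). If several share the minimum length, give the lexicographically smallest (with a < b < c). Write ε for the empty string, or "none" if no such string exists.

The string ba is accepted by M1 but not by M2.
No shorter string lies in the difference, and ba is the lexicographically first length-2 string in L(M1) \ L(M2).

ba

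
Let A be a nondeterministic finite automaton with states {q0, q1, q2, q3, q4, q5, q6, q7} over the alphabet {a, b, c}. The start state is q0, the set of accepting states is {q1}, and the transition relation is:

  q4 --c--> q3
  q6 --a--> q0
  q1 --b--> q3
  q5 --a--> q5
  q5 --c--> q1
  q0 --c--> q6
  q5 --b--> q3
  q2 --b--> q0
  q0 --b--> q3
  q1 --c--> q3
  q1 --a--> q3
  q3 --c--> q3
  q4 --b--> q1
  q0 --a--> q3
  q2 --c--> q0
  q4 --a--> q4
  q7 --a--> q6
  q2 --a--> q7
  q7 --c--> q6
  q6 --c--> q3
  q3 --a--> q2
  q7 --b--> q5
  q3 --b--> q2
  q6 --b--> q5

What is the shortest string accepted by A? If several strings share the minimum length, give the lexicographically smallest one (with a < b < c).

A breadth-first search from q0 reaches an accepting state first via the path q0 → q6 → q5 → q1 on input cbc.
No string of length < 3 is accepted (BFS exhausts all shorter strings without reaching an accepting state), and cbc is the lexicographically least accepting string of length 3.

cbc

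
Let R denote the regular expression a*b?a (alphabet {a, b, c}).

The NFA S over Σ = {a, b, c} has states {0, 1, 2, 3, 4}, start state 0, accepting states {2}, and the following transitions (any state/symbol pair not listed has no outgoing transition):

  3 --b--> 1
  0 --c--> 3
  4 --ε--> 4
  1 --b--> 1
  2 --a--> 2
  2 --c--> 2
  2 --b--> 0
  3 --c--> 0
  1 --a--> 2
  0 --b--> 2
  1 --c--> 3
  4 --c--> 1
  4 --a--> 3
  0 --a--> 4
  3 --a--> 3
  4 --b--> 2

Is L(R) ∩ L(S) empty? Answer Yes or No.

No

The string ba is accepted by both R and S.
Hence L(R) ∩ L(S) ≠ ∅.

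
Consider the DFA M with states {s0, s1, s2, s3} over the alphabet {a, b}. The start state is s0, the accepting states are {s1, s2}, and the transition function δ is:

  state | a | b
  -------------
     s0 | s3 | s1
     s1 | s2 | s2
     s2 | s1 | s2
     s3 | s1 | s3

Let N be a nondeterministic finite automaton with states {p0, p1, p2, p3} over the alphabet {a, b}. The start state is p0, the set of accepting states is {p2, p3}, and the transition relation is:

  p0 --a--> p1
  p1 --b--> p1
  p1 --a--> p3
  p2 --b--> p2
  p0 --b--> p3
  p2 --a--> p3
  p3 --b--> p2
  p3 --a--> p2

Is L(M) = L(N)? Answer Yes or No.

Exploring the product automaton M × N from the start pair (s0, p0), following both machines on each input symbol, reaches 4 state pairs: (s0, p0), (s3, p1), (s1, p3), (s2, p2).
M accepts in {s1, s2} and N accepts in {p2, p3}. In every reachable pair the two components are either both accepting — (s1, p3), (s2, p2) — or both non-accepting, so no string is accepted by exactly one of the machines: L(M) \ L(N) and L(N) \ L(M) are both empty.
Hence every string is accepted by M iff it is accepted by N, and the two languages coincide.

Yes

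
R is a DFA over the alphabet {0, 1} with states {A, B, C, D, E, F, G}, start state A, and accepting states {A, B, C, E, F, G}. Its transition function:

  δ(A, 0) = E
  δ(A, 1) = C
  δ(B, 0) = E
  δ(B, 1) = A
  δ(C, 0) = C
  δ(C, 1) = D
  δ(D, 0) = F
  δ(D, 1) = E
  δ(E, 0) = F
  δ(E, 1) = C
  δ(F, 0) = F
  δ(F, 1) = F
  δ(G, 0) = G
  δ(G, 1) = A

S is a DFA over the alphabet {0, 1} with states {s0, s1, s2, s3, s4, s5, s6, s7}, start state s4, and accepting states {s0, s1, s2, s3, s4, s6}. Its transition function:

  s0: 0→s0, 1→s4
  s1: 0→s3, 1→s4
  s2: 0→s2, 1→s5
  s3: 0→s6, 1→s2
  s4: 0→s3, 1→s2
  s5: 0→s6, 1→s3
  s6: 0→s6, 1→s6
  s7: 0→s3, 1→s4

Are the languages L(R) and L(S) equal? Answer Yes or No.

Yes

Exploring the product automaton R × S from the start pair (A, s4), following both machines on each input symbol, reaches 5 state pairs: (A, s4), (E, s3), (C, s2), (F, s6), (D, s5).
R accepts in {A, B, C, E, F, G} and S accepts in {s0, s1, s2, s3, s4, s6}. In every reachable pair the two components are either both accepting — (A, s4), (E, s3), (C, s2), (F, s6) — or both non-accepting, so no string is accepted by exactly one of the machines: L(R) \ L(S) and L(S) \ L(R) are both empty.
Hence every string is accepted by R iff it is accepted by S, and the two languages coincide.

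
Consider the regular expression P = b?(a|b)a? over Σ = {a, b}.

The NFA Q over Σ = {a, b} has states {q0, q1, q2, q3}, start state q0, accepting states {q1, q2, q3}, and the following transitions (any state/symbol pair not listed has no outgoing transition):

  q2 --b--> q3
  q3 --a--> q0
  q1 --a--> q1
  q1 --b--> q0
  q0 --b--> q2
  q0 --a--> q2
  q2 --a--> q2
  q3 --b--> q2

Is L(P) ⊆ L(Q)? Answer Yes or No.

The string bba is in L(P) but not in L(Q).
So L(P) ⊄ L(Q).

No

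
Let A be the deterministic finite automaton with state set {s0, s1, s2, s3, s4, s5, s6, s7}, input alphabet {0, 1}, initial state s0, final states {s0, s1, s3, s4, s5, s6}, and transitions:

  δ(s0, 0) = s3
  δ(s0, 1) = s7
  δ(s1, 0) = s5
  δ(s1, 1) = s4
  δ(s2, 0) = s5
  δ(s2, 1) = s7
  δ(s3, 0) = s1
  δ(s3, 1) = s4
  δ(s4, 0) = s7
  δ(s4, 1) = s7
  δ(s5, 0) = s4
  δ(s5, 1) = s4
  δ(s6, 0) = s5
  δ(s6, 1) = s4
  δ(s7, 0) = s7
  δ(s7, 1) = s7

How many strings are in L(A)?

The useful subgraph on states {s0, s1, s3, s4, s5} is acyclic, so L(A) is finite; the longest accepting path visits 5 useful states, giving maximum string length 4.
Counting accepting paths from s0 by length: 1 of length 0, 1 of length 1, 2 of length 2, 2 of length 3, 2 of length 4. Total 8.

8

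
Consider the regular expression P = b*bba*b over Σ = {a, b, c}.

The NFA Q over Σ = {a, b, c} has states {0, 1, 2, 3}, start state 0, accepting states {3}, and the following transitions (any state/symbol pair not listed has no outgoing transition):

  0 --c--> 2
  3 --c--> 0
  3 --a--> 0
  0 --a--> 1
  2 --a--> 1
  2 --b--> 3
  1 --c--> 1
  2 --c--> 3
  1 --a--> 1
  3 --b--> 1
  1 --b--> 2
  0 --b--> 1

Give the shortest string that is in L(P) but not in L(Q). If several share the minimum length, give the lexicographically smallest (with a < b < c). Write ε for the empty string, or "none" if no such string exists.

The string bbab is accepted by P but not by Q.
No shorter string lies in the difference, and bbab is the lexicographically first length-4 string in L(P) \ L(Q).

bbab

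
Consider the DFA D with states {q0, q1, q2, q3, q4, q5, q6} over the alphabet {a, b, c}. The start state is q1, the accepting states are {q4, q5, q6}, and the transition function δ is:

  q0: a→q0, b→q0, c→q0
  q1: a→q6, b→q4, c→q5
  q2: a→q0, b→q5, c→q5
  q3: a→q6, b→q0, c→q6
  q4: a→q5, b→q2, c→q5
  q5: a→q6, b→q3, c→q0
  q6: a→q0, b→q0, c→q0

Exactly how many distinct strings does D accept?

The useful subgraph on states {q1, q2, q3, q4, q5, q6} is acyclic, so L(D) is finite; the longest accepting path visits 6 useful states, giving maximum string length 5.
Counting accepting paths from q1 by length: 3 of length 1, 3 of length 2, 6 of length 3, 6 of length 4, 4 of length 5. Total 22.

22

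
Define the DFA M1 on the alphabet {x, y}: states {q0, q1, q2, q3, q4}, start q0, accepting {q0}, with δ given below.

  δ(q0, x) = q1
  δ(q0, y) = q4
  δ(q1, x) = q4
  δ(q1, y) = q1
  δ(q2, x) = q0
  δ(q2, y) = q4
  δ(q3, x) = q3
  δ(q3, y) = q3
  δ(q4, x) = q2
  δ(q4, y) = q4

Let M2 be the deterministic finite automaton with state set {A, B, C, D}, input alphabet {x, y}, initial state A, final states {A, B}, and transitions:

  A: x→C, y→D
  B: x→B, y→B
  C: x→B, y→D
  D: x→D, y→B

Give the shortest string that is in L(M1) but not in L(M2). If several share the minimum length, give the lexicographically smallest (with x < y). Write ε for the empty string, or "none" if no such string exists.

yxx

The string yxx is accepted by M1 but not by M2.
No shorter string lies in the difference, and yxx is the lexicographically first length-3 string in L(M1) \ L(M2).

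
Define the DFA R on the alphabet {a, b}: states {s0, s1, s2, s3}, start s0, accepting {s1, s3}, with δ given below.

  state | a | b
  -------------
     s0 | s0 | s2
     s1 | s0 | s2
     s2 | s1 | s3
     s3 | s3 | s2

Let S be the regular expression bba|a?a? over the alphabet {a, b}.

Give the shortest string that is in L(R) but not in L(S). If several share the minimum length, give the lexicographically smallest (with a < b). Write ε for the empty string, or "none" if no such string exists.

The string ba is accepted by R but not by S.
No shorter string lies in the difference, and ba is the lexicographically first length-2 string in L(R) \ L(S).

ba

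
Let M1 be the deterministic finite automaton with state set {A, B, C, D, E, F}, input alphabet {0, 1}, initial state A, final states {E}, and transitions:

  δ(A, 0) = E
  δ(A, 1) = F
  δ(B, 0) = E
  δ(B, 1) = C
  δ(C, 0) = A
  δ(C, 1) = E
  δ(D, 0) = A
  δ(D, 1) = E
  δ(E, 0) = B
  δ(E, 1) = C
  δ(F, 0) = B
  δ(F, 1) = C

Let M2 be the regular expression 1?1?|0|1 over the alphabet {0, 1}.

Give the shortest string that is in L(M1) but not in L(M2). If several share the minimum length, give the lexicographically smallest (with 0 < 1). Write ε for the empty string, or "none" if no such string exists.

The string 000 is accepted by M1 but not by M2.
No shorter string lies in the difference, and 000 is the lexicographically first length-3 string in L(M1) \ L(M2).

000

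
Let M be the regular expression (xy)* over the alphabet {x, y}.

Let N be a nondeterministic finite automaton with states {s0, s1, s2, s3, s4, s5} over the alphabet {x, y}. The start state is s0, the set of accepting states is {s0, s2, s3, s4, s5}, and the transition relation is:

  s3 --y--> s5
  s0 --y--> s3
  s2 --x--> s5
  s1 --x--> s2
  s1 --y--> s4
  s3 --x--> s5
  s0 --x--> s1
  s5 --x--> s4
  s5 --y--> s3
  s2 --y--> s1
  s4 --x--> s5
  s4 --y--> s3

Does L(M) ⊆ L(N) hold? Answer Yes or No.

Converting the expression M to a DFA (subset construction, then merging equivalent states) gives the minimal DFA with states {m0, m1, m2}, start state m0, accepting states {m0} and transitions m0: x→m1, y→m2; m1: x→m2, y→m0; m2: x→m2, y→m2.
Exploring the product automaton M × N from the start pair (m0, s0), following both machines on each input symbol, reaches 10 state pairs: (m0, s0), (m1, s1), (m2, s3), (m2, s2), (m0, s4), (m2, s5), (m2, s1), (m1, s5), (m2, s4), (m0, s3).
M accepts in {m0} and N accepts in {s0, s2, s3, s4, s5}. The reachable pairs whose M-component is accepting are (m0, s0), (m0, s4), (m0, s3); in each of them the N-component is accepting too, so the product for L(M) \ L(N) (M-component accepting, N-component rejecting) has no reachable accepting pair and the difference is empty.
Hence every string in L(M) is also in L(N).

Yes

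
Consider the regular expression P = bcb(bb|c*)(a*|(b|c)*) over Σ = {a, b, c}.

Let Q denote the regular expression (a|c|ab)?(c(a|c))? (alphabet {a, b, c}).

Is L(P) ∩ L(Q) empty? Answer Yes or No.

Converting the expression P to a DFA (subset construction, then merging equivalent states) gives the minimal DFA with states {p0, p1, p2, p3, p4, p5, p6, p7, p8, p9}, start state p0, accepting states {p4, p5, p6, p7, p8, p9} and transitions p0: a→p1, b→p2, c→p1; p1: a→p1, b→p1, c→p1; p2: a→p1, b→p1, c→p3; p3: a→p1, b→p4, c→p1; p4: a→p5, b→p6, c→p7; p5: a→p5, b→p1, c→p1; p6: a→p1, b→p8, c→p9; p7: a→p5, b→p9, c→p7; p8: a→p5, b→p9, c→p9; p9: a→p1, b→p9, c→p9.
Converting the expression Q to a DFA (subset construction, then merging equivalent states) gives the minimal DFA with states {q0, q1, q2, q3, q4, q5, q6, q7}, start state q0, accepting states {q0, q1, q3, q4, q6, q7} and transitions q0: a→q1, b→q2, c→q3; q1: a→q2, b→q4, c→q5; q2: a→q2, b→q2, c→q2; q3: a→q6, b→q2, c→q7; q4: a→q2, b→q2, c→q5; q5: a→q6, b→q2, c→q6; q6: a→q2, b→q2, c→q2; q7: a→q6, b→q2, c→q6.
Exploring the product automaton P × Q from the start pair (p0, q0), following both machines on each input symbol, reaches 16 state pairs: (p0, q0), (p1, q1), (p2, q2), (p1, q3), (p1, q2), (p1, q4), (p1, q5), (p3, q2), (p1, q6), (p1, q7), (p4, q2), (p5, q2), (p6, q2), (p7, q2), (p8, q2), (p9, q2).
P accepts in {p4, p5, p6, p7, p8, p9} and Q accepts in {q0, q1, q3, q4, q6, q7}; no reachable pair has both components accepting, so no string drives both machines to acceptance simultaneously and L(P) ∩ L(Q) = ∅.
So no string is accepted by both, and the intersection is empty.

Yes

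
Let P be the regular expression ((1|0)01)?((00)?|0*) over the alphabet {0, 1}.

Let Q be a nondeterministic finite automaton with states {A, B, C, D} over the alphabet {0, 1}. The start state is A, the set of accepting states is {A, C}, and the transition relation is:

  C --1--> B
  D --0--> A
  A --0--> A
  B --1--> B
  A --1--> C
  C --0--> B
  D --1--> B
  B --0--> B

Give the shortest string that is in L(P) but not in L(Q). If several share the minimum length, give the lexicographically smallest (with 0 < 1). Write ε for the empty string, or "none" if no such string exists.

The string 101 is accepted by P but not by Q.
No shorter string lies in the difference, and 101 is the lexicographically first length-3 string in L(P) \ L(Q).

101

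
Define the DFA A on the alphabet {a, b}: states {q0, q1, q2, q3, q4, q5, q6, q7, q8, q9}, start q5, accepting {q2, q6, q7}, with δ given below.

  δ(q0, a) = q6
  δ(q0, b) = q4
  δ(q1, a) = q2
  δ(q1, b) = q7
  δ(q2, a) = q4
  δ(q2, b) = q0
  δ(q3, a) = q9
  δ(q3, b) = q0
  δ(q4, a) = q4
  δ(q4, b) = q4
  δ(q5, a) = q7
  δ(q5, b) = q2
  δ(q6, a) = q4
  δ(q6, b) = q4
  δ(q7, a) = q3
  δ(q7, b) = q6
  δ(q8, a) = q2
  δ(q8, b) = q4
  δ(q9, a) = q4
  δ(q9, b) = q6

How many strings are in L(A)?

6

The useful subgraph on states {q0, q2, q3, q5, q6, q7, q9} is acyclic, so L(A) is finite; the longest accepting path visits 5 useful states, giving maximum string length 4.
Counting accepting paths from q5 by length: 2 of length 1, 1 of length 2, 1 of length 3, 2 of length 4. Total 6.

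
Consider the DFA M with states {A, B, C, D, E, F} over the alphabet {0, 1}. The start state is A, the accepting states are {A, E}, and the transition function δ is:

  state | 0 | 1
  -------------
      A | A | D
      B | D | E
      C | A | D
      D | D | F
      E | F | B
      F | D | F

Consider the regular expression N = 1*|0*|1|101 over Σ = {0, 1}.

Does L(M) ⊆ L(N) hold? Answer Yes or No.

Converting the expression N to a DFA (subset construction, then merging equivalent states) gives the minimal DFA with states {n0, n1, n2, n3, n4, n5, n6}, start state n0, accepting states {n0, n1, n2, n5, n6} and transitions n0: 0→n1, 1→n2; n1: 0→n1, 1→n3; n2: 0→n4, 1→n5; n3: 0→n3, 1→n3; n4: 0→n3, 1→n6; n5: 0→n3, 1→n5; n6: 0→n3, 1→n3.
Exploring the product automaton M × N from the start pair (A, n0), following both machines on each input symbol, reaches 8 state pairs: (A, n0), (A, n1), (D, n2), (D, n3), (D, n4), (F, n5), (F, n3), (F, n6).
M accepts in {A, E} and N accepts in {n0, n1, n2, n5, n6}. The reachable pairs whose M-component is accepting are (A, n0), (A, n1); in each of them the N-component is accepting too, so the product for L(M) \ L(N) (M-component accepting, N-component rejecting) has no reachable accepting pair and the difference is empty.
Hence every string in L(M) is also in L(N).

Yes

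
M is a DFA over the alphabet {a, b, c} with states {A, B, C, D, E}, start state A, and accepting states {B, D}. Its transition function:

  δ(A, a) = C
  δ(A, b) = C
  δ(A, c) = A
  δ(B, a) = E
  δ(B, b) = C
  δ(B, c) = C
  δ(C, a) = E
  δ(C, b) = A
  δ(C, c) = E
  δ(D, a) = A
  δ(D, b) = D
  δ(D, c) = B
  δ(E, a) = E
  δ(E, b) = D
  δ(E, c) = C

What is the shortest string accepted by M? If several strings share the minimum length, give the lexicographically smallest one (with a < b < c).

A breadth-first search from A reaches an accepting state first via the path A → C → E → D on input aab.
No string of length < 3 is accepted (BFS exhausts all shorter strings without reaching an accepting state), and aab is the lexicographically least accepting string of length 3.

aab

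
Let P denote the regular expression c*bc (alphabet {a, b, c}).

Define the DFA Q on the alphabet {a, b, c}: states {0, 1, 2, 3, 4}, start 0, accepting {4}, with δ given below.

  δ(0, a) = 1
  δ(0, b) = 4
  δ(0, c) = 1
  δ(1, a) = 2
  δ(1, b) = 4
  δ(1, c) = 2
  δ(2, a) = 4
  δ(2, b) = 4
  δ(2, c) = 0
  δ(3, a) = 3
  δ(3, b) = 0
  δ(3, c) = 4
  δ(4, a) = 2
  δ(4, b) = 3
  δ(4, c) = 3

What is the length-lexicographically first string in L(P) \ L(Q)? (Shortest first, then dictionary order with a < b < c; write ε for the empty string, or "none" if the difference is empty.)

The string bc is accepted by P but not by Q.
No shorter string lies in the difference, and bc is the lexicographically first length-2 string in L(P) \ L(Q).

bc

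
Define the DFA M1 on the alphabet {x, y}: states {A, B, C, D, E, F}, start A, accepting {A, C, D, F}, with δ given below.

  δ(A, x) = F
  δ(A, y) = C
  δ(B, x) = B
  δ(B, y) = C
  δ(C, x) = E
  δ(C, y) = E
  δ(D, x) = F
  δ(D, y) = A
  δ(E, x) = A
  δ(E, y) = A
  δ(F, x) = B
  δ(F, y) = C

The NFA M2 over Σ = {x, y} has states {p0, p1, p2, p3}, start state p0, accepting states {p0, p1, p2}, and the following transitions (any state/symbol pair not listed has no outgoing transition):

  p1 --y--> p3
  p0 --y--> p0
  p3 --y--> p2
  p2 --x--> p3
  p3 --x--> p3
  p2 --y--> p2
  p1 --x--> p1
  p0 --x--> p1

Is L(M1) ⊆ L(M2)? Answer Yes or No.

No

The string xy is in L(M1) but not in L(M2).
So L(M1) ⊄ L(M2).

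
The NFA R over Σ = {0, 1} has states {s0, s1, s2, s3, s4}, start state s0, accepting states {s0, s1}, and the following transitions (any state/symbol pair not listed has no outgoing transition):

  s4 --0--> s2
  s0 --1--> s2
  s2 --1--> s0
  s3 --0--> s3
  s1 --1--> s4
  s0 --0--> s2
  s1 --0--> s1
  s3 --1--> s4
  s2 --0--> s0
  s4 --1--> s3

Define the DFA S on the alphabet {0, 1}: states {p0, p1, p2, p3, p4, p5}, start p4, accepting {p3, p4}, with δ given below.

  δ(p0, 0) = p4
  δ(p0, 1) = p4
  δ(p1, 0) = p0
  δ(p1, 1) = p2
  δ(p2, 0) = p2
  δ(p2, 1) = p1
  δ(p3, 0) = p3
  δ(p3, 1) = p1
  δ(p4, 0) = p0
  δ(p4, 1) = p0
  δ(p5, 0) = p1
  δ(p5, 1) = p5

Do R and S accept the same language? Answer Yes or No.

Exploring the product automaton R × S from the start pair (s0, p4), following both machines on each input symbol, reaches 2 state pairs: (s0, p4), (s2, p0).
R accepts in {s0, s1} and S accepts in {p3, p4}. In every reachable pair the two components are either both accepting — (s0, p4) — or both non-accepting, so no string is accepted by exactly one of the machines: L(R) \ L(S) and L(S) \ L(R) are both empty.
Hence every string is accepted by R iff it is accepted by S, and the two languages coincide.

Yes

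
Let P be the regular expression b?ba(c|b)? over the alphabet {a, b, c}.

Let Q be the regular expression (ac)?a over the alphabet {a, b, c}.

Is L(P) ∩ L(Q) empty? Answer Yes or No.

Yes

Converting the expression P to a DFA (subset construction, then merging equivalent states) gives the minimal DFA with states {p0, p1, p2, p3, p4, p5}, start state p0, accepting states {p3, p5} and transitions p0: a→p1, b→p2, c→p1; p1: a→p1, b→p1, c→p1; p2: a→p3, b→p4, c→p1; p3: a→p1, b→p5, c→p5; p4: a→p3, b→p1, c→p1; p5: a→p1, b→p1, c→p1.
Converting the expression Q to a DFA (subset construction, then merging equivalent states) gives the minimal DFA with states {q0, q1, q2, q3, q4}, start state q0, accepting states {q1, q4} and transitions q0: a→q1, b→q2, c→q2; q1: a→q2, b→q2, c→q3; q2: a→q2, b→q2, c→q2; q3: a→q4, b→q2, c→q2; q4: a→q2, b→q2, c→q2.
Exploring the product automaton P × Q from the start pair (p0, q0), following both machines on each input symbol, reaches 9 state pairs: (p0, q0), (p1, q1), (p2, q2), (p1, q2), (p1, q3), (p3, q2), (p4, q2), (p1, q4), (p5, q2).
P accepts in {p3, p5} and Q accepts in {q1, q4}; no reachable pair has both components accepting, so no string drives both machines to acceptance simultaneously and L(P) ∩ L(Q) = ∅.
So no string is accepted by both, and the intersection is empty.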